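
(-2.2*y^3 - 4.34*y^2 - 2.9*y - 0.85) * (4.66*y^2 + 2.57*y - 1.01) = -10.252*y^5 - 25.8784*y^4 - 22.4458*y^3 - 7.0306*y^2 + 0.7445*y + 0.8585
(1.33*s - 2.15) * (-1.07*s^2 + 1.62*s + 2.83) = -1.4231*s^3 + 4.4551*s^2 + 0.2809*s - 6.0845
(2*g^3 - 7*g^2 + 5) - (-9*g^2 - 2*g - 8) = 2*g^3 + 2*g^2 + 2*g + 13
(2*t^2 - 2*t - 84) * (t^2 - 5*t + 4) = 2*t^4 - 12*t^3 - 66*t^2 + 412*t - 336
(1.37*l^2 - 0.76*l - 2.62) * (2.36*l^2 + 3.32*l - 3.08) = 3.2332*l^4 + 2.7548*l^3 - 12.926*l^2 - 6.3576*l + 8.0696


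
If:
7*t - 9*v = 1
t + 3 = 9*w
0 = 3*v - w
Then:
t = 3/10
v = 11/90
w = 11/30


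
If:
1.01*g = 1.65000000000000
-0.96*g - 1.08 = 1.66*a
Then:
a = -1.60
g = 1.63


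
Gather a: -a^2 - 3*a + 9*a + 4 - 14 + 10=-a^2 + 6*a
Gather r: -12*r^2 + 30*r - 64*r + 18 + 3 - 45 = -12*r^2 - 34*r - 24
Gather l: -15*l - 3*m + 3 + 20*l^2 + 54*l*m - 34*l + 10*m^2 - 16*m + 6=20*l^2 + l*(54*m - 49) + 10*m^2 - 19*m + 9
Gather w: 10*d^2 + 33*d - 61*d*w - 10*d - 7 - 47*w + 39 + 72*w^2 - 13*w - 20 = 10*d^2 + 23*d + 72*w^2 + w*(-61*d - 60) + 12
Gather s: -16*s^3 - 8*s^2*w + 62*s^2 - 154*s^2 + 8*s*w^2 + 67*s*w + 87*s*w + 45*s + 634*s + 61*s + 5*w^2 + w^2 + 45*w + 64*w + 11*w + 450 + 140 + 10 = -16*s^3 + s^2*(-8*w - 92) + s*(8*w^2 + 154*w + 740) + 6*w^2 + 120*w + 600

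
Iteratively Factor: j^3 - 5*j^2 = (j - 5)*(j^2) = j*(j - 5)*(j)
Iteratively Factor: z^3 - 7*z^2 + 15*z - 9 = (z - 1)*(z^2 - 6*z + 9) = (z - 3)*(z - 1)*(z - 3)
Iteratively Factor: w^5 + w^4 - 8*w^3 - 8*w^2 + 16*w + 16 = (w + 2)*(w^4 - w^3 - 6*w^2 + 4*w + 8) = (w + 2)^2*(w^3 - 3*w^2 + 4) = (w - 2)*(w + 2)^2*(w^2 - w - 2) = (w - 2)^2*(w + 2)^2*(w + 1)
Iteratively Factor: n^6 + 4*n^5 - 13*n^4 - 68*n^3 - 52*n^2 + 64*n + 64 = (n + 1)*(n^5 + 3*n^4 - 16*n^3 - 52*n^2 + 64) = (n + 1)*(n + 4)*(n^4 - n^3 - 12*n^2 - 4*n + 16) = (n - 4)*(n + 1)*(n + 4)*(n^3 + 3*n^2 - 4) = (n - 4)*(n + 1)*(n + 2)*(n + 4)*(n^2 + n - 2) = (n - 4)*(n + 1)*(n + 2)^2*(n + 4)*(n - 1)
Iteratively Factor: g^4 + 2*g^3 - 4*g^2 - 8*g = (g + 2)*(g^3 - 4*g) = g*(g + 2)*(g^2 - 4) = g*(g - 2)*(g + 2)*(g + 2)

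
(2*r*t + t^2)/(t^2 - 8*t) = (2*r + t)/(t - 8)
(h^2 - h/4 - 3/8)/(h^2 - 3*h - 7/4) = (4*h - 3)/(2*(2*h - 7))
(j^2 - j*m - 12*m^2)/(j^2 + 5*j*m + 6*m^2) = (j - 4*m)/(j + 2*m)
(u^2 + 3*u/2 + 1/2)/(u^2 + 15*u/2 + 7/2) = (u + 1)/(u + 7)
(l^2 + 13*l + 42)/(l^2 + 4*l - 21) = (l + 6)/(l - 3)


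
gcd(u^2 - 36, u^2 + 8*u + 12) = u + 6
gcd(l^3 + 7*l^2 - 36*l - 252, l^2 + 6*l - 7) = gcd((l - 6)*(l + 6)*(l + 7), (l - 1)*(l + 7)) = l + 7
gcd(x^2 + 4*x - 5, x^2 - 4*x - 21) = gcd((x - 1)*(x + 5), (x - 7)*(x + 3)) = 1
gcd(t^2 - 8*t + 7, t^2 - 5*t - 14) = t - 7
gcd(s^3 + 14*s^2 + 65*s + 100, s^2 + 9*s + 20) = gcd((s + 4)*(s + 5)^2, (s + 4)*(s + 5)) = s^2 + 9*s + 20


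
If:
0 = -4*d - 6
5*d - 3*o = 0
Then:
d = -3/2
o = -5/2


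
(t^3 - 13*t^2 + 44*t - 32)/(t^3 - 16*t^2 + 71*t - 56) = (t - 4)/(t - 7)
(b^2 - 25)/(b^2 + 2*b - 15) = (b - 5)/(b - 3)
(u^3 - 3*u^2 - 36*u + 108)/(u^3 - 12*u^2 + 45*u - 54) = (u + 6)/(u - 3)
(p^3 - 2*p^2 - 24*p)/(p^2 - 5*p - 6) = p*(p + 4)/(p + 1)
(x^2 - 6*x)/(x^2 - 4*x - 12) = x/(x + 2)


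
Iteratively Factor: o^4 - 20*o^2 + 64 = (o - 4)*(o^3 + 4*o^2 - 4*o - 16) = (o - 4)*(o + 2)*(o^2 + 2*o - 8) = (o - 4)*(o + 2)*(o + 4)*(o - 2)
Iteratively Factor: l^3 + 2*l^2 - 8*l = (l - 2)*(l^2 + 4*l) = (l - 2)*(l + 4)*(l)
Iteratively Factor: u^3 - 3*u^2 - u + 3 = (u - 1)*(u^2 - 2*u - 3) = (u - 1)*(u + 1)*(u - 3)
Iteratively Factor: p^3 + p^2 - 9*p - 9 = (p + 3)*(p^2 - 2*p - 3) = (p + 1)*(p + 3)*(p - 3)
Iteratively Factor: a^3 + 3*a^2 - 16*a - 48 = (a + 4)*(a^2 - a - 12) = (a - 4)*(a + 4)*(a + 3)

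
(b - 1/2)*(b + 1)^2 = b^3 + 3*b^2/2 - 1/2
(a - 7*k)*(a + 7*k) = a^2 - 49*k^2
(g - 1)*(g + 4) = g^2 + 3*g - 4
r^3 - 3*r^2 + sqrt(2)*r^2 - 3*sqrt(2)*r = r*(r - 3)*(r + sqrt(2))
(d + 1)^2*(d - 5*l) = d^3 - 5*d^2*l + 2*d^2 - 10*d*l + d - 5*l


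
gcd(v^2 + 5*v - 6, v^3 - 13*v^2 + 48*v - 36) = v - 1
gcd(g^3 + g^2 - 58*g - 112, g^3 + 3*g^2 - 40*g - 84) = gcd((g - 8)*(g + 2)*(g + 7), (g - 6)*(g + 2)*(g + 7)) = g^2 + 9*g + 14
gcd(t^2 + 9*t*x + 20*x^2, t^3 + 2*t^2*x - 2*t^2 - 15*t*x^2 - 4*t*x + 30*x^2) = t + 5*x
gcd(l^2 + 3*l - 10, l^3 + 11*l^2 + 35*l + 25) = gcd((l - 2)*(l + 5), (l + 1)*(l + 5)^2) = l + 5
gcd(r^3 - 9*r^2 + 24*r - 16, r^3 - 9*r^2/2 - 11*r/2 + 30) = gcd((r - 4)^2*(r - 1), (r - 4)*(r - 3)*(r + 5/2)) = r - 4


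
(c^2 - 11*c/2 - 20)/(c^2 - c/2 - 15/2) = (c - 8)/(c - 3)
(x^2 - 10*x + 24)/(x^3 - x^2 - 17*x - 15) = (-x^2 + 10*x - 24)/(-x^3 + x^2 + 17*x + 15)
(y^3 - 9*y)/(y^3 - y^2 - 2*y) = (9 - y^2)/(-y^2 + y + 2)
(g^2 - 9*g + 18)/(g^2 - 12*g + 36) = (g - 3)/(g - 6)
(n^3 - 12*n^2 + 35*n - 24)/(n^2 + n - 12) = (n^2 - 9*n + 8)/(n + 4)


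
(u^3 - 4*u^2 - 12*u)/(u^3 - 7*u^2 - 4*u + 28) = u*(u - 6)/(u^2 - 9*u + 14)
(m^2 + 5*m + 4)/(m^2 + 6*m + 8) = (m + 1)/(m + 2)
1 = 1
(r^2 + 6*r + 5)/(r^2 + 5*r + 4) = (r + 5)/(r + 4)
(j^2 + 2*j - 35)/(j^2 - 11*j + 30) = (j + 7)/(j - 6)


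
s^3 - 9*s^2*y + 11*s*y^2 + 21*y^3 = (s - 7*y)*(s - 3*y)*(s + y)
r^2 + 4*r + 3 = (r + 1)*(r + 3)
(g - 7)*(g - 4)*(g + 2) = g^3 - 9*g^2 + 6*g + 56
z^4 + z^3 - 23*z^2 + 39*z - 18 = (z - 3)*(z - 1)^2*(z + 6)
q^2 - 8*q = q*(q - 8)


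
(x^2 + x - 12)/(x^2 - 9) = (x + 4)/(x + 3)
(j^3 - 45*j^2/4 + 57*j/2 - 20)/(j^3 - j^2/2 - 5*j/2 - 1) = (4*j^2 - 37*j + 40)/(2*(2*j^2 + 3*j + 1))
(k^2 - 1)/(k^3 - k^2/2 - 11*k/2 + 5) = 2*(k + 1)/(2*k^2 + k - 10)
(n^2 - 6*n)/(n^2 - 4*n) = (n - 6)/(n - 4)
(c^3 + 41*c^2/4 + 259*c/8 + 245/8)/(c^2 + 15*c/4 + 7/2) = (2*c^2 + 17*c + 35)/(2*(c + 2))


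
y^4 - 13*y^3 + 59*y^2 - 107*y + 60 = (y - 5)*(y - 4)*(y - 3)*(y - 1)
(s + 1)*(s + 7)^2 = s^3 + 15*s^2 + 63*s + 49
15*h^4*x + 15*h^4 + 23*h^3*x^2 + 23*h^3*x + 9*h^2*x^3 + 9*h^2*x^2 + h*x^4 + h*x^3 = (h + x)*(3*h + x)*(5*h + x)*(h*x + h)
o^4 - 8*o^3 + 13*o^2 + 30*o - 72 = (o - 4)*(o - 3)^2*(o + 2)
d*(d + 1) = d^2 + d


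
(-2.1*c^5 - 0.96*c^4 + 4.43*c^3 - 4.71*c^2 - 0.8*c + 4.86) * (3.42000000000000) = -7.182*c^5 - 3.2832*c^4 + 15.1506*c^3 - 16.1082*c^2 - 2.736*c + 16.6212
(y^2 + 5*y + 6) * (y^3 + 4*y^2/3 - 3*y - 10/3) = y^5 + 19*y^4/3 + 29*y^3/3 - 31*y^2/3 - 104*y/3 - 20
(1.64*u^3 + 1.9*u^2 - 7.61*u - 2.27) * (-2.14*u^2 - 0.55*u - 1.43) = -3.5096*u^5 - 4.968*u^4 + 12.8952*u^3 + 6.3263*u^2 + 12.1308*u + 3.2461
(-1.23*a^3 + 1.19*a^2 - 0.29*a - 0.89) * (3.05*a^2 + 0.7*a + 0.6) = -3.7515*a^5 + 2.7685*a^4 - 0.7895*a^3 - 2.2035*a^2 - 0.797*a - 0.534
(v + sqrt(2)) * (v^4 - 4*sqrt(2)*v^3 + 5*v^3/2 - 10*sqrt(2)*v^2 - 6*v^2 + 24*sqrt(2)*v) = v^5 - 3*sqrt(2)*v^4 + 5*v^4/2 - 14*v^3 - 15*sqrt(2)*v^3/2 - 20*v^2 + 18*sqrt(2)*v^2 + 48*v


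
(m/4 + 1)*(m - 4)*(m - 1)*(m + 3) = m^4/4 + m^3/2 - 19*m^2/4 - 8*m + 12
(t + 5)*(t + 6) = t^2 + 11*t + 30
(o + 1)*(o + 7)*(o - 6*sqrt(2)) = o^3 - 6*sqrt(2)*o^2 + 8*o^2 - 48*sqrt(2)*o + 7*o - 42*sqrt(2)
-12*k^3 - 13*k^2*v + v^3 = (-4*k + v)*(k + v)*(3*k + v)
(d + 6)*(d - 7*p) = d^2 - 7*d*p + 6*d - 42*p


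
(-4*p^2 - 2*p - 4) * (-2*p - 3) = 8*p^3 + 16*p^2 + 14*p + 12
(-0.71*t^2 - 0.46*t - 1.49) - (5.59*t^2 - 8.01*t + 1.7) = -6.3*t^2 + 7.55*t - 3.19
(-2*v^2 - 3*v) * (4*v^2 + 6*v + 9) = -8*v^4 - 24*v^3 - 36*v^2 - 27*v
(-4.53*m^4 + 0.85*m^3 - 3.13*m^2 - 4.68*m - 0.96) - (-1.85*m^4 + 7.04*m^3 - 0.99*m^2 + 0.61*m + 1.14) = -2.68*m^4 - 6.19*m^3 - 2.14*m^2 - 5.29*m - 2.1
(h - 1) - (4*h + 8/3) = -3*h - 11/3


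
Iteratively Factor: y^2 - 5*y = (y - 5)*(y)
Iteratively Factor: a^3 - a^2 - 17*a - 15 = (a - 5)*(a^2 + 4*a + 3) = (a - 5)*(a + 3)*(a + 1)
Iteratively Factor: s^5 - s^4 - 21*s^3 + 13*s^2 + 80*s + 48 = (s - 3)*(s^4 + 2*s^3 - 15*s^2 - 32*s - 16) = (s - 3)*(s + 1)*(s^3 + s^2 - 16*s - 16) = (s - 4)*(s - 3)*(s + 1)*(s^2 + 5*s + 4) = (s - 4)*(s - 3)*(s + 1)*(s + 4)*(s + 1)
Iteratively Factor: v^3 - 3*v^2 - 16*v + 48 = (v - 4)*(v^2 + v - 12) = (v - 4)*(v + 4)*(v - 3)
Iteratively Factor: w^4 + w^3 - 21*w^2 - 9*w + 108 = (w + 3)*(w^3 - 2*w^2 - 15*w + 36) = (w + 3)*(w + 4)*(w^2 - 6*w + 9) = (w - 3)*(w + 3)*(w + 4)*(w - 3)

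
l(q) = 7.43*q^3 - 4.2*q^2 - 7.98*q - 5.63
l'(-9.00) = 1873.11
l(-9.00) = -5690.48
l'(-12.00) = 3302.58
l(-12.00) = -13353.71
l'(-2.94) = 209.38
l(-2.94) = -207.28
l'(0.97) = 4.84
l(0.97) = -10.54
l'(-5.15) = 626.47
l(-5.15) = -1090.80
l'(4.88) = 481.85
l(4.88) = 718.88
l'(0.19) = -8.77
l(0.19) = -7.25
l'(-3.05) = 224.99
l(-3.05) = -231.17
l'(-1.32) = 41.95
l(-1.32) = -19.50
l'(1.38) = 22.88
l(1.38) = -5.11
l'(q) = 22.29*q^2 - 8.4*q - 7.98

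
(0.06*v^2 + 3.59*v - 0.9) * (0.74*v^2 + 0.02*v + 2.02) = 0.0444*v^4 + 2.6578*v^3 - 0.473*v^2 + 7.2338*v - 1.818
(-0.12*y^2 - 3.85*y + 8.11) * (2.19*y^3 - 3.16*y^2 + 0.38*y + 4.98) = -0.2628*y^5 - 8.0523*y^4 + 29.8813*y^3 - 27.6882*y^2 - 16.0912*y + 40.3878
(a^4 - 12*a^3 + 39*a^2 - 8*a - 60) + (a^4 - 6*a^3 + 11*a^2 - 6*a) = 2*a^4 - 18*a^3 + 50*a^2 - 14*a - 60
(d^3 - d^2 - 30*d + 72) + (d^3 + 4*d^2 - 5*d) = 2*d^3 + 3*d^2 - 35*d + 72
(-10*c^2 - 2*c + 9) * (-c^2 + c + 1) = 10*c^4 - 8*c^3 - 21*c^2 + 7*c + 9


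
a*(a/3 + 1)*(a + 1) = a^3/3 + 4*a^2/3 + a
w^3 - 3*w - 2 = (w - 2)*(w + 1)^2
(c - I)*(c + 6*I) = c^2 + 5*I*c + 6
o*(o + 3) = o^2 + 3*o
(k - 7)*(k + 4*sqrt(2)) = k^2 - 7*k + 4*sqrt(2)*k - 28*sqrt(2)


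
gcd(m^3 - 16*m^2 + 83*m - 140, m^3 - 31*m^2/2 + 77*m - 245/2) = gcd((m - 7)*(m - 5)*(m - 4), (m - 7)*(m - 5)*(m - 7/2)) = m^2 - 12*m + 35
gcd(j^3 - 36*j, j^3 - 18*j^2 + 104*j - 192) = j - 6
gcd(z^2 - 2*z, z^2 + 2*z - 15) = 1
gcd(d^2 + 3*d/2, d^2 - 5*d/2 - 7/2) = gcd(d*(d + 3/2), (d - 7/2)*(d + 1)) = 1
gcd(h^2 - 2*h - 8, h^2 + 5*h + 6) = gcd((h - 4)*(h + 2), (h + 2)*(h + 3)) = h + 2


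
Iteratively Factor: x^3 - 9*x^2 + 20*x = (x)*(x^2 - 9*x + 20) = x*(x - 4)*(x - 5)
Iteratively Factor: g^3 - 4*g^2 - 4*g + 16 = (g - 2)*(g^2 - 2*g - 8) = (g - 2)*(g + 2)*(g - 4)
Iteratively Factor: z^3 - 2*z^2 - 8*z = (z)*(z^2 - 2*z - 8) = z*(z + 2)*(z - 4)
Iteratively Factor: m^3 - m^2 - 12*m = (m)*(m^2 - m - 12) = m*(m - 4)*(m + 3)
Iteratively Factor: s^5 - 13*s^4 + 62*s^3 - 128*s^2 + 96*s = (s - 4)*(s^4 - 9*s^3 + 26*s^2 - 24*s) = (s - 4)^2*(s^3 - 5*s^2 + 6*s) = s*(s - 4)^2*(s^2 - 5*s + 6) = s*(s - 4)^2*(s - 2)*(s - 3)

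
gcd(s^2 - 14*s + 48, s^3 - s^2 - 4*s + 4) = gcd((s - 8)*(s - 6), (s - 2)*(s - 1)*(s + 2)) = 1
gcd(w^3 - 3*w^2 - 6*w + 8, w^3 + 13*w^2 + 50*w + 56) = w + 2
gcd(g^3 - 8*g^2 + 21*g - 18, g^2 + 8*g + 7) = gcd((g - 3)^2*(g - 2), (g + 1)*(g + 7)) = 1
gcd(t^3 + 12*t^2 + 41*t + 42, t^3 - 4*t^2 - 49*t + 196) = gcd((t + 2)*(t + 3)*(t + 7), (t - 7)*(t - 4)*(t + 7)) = t + 7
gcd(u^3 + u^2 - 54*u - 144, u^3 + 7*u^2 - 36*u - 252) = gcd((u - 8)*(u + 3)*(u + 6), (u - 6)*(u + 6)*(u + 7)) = u + 6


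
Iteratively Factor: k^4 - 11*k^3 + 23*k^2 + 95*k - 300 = (k + 3)*(k^3 - 14*k^2 + 65*k - 100) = (k - 4)*(k + 3)*(k^2 - 10*k + 25) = (k - 5)*(k - 4)*(k + 3)*(k - 5)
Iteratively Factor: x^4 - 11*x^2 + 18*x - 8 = (x - 1)*(x^3 + x^2 - 10*x + 8) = (x - 1)*(x + 4)*(x^2 - 3*x + 2) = (x - 1)^2*(x + 4)*(x - 2)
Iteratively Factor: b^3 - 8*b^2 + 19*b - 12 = (b - 4)*(b^2 - 4*b + 3) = (b - 4)*(b - 1)*(b - 3)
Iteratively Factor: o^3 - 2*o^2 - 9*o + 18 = (o - 3)*(o^2 + o - 6) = (o - 3)*(o + 3)*(o - 2)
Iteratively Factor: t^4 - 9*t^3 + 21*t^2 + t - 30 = (t - 3)*(t^3 - 6*t^2 + 3*t + 10) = (t - 3)*(t - 2)*(t^2 - 4*t - 5) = (t - 3)*(t - 2)*(t + 1)*(t - 5)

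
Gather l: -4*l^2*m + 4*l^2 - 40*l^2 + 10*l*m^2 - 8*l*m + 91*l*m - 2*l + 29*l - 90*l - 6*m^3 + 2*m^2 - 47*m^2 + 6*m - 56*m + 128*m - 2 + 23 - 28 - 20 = l^2*(-4*m - 36) + l*(10*m^2 + 83*m - 63) - 6*m^3 - 45*m^2 + 78*m - 27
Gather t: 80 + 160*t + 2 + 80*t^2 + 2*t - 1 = 80*t^2 + 162*t + 81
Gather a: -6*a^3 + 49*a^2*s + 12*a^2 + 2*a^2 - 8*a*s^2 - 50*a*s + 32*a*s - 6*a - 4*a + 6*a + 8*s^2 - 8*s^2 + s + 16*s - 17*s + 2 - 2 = -6*a^3 + a^2*(49*s + 14) + a*(-8*s^2 - 18*s - 4)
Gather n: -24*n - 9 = -24*n - 9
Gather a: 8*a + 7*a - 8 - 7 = 15*a - 15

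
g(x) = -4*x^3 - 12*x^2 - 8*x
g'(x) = -12*x^2 - 24*x - 8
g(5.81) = -1236.04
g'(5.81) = -552.51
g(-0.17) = 1.03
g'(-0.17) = -4.27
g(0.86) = -18.30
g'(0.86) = -37.52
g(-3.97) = 92.91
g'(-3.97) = -101.85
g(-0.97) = 0.12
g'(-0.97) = 3.99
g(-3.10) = 28.64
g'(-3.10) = -48.92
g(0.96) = -22.28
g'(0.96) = -42.10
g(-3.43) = 47.68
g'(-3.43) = -66.86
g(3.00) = -240.00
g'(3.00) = -188.00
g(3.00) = -240.00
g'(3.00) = -188.00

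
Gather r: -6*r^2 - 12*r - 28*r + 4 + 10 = -6*r^2 - 40*r + 14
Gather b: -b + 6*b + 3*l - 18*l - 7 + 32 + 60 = 5*b - 15*l + 85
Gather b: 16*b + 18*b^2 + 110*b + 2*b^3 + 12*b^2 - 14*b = 2*b^3 + 30*b^2 + 112*b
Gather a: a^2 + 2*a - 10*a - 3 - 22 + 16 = a^2 - 8*a - 9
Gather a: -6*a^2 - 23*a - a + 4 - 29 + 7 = -6*a^2 - 24*a - 18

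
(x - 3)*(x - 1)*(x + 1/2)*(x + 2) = x^4 - 3*x^3/2 - 6*x^2 + 7*x/2 + 3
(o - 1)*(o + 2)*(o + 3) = o^3 + 4*o^2 + o - 6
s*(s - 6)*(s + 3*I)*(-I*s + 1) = -I*s^4 + 4*s^3 + 6*I*s^3 - 24*s^2 + 3*I*s^2 - 18*I*s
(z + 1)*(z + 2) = z^2 + 3*z + 2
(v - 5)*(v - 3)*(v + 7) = v^3 - v^2 - 41*v + 105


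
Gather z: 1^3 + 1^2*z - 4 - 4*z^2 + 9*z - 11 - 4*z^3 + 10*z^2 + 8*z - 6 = -4*z^3 + 6*z^2 + 18*z - 20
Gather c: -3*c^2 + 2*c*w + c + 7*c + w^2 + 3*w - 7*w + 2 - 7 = -3*c^2 + c*(2*w + 8) + w^2 - 4*w - 5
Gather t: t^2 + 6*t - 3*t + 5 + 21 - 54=t^2 + 3*t - 28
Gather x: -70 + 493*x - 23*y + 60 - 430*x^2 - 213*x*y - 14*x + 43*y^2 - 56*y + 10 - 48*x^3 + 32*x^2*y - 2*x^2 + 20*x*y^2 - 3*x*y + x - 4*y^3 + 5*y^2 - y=-48*x^3 + x^2*(32*y - 432) + x*(20*y^2 - 216*y + 480) - 4*y^3 + 48*y^2 - 80*y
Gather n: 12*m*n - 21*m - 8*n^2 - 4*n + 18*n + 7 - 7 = -21*m - 8*n^2 + n*(12*m + 14)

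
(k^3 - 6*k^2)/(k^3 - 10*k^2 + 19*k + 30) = k^2/(k^2 - 4*k - 5)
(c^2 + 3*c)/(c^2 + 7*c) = (c + 3)/(c + 7)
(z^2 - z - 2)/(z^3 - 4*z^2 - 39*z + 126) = (z^2 - z - 2)/(z^3 - 4*z^2 - 39*z + 126)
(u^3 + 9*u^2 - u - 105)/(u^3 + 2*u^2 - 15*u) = (u + 7)/u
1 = 1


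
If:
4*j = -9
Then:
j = -9/4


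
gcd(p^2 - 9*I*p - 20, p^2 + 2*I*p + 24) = p - 4*I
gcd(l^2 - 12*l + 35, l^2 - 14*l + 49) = l - 7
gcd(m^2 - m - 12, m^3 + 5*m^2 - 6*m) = 1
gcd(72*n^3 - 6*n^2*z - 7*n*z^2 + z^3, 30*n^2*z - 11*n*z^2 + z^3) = -6*n + z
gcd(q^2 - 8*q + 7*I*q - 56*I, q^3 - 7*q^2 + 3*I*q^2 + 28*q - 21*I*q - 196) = q + 7*I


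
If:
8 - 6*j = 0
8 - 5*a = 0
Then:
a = 8/5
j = 4/3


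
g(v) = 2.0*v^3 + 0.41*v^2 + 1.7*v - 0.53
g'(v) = 6.0*v^2 + 0.82*v + 1.7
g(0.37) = 0.26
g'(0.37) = 2.82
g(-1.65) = -11.20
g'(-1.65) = 16.68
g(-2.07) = -20.03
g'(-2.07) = 25.71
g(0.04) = -0.46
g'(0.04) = 1.74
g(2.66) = 44.54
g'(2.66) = 46.33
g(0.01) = -0.51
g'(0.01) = 1.71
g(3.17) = 72.69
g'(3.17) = 64.59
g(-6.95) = -663.95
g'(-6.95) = 285.82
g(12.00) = 3534.91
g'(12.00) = 875.54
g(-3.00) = -55.94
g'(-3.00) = 53.24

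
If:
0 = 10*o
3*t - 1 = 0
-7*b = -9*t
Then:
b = 3/7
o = 0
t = 1/3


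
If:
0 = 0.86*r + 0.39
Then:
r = -0.45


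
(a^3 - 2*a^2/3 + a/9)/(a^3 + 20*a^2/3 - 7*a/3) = (a - 1/3)/(a + 7)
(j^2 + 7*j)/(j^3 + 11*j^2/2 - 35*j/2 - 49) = 2*j/(2*j^2 - 3*j - 14)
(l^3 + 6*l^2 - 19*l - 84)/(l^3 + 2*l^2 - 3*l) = (l^2 + 3*l - 28)/(l*(l - 1))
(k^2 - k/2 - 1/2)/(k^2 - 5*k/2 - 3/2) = (k - 1)/(k - 3)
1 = 1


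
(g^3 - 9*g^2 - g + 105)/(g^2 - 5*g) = g - 4 - 21/g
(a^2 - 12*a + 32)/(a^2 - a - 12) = (a - 8)/(a + 3)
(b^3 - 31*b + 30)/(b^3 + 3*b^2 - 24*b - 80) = (b^2 + 5*b - 6)/(b^2 + 8*b + 16)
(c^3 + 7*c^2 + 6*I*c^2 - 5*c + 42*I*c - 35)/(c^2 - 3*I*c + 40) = (c^2 + c*(7 + I) + 7*I)/(c - 8*I)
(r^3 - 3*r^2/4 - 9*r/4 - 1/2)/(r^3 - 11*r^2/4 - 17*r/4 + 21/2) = (4*r^3 - 3*r^2 - 9*r - 2)/(4*r^3 - 11*r^2 - 17*r + 42)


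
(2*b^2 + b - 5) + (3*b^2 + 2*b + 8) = 5*b^2 + 3*b + 3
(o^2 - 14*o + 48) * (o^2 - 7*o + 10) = o^4 - 21*o^3 + 156*o^2 - 476*o + 480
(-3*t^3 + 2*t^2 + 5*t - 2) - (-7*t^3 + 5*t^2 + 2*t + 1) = 4*t^3 - 3*t^2 + 3*t - 3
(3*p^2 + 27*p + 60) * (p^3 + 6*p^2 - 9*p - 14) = 3*p^5 + 45*p^4 + 195*p^3 + 75*p^2 - 918*p - 840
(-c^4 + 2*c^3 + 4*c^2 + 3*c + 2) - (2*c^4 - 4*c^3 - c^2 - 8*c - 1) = -3*c^4 + 6*c^3 + 5*c^2 + 11*c + 3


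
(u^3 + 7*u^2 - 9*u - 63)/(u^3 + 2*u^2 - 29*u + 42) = (u + 3)/(u - 2)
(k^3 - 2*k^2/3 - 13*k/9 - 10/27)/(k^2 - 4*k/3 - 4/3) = (9*k^2 - 12*k - 5)/(9*(k - 2))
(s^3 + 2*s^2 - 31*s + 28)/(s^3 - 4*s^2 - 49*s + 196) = (s - 1)/(s - 7)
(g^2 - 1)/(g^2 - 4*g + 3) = (g + 1)/(g - 3)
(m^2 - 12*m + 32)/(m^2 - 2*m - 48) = (m - 4)/(m + 6)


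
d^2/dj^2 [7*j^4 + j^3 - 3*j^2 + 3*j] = 84*j^2 + 6*j - 6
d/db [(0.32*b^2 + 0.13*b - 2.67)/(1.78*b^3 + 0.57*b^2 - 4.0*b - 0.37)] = (-0.5696*b^4 - 0.4628*b^3 + 12.9037*b^2 + 2.807*b - 10.7281)/(3.1684*b^6 + 2.0292*b^5 - 13.9151*b^4 - 5.8772*b^3 + 15.5782*b^2 + 2.96*b + 0.1369)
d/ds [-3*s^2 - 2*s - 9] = -6*s - 2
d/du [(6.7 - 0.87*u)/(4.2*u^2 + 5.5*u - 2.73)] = (3.654*u^2 - 56.28*u - 34.4749)/(17.64*u^4 + 46.2*u^3 + 7.318*u^2 - 30.03*u + 7.4529)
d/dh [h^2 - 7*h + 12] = 2*h - 7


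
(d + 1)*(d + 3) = d^2 + 4*d + 3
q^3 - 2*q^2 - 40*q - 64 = (q - 8)*(q + 2)*(q + 4)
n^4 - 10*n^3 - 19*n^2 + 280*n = n*(n - 8)*(n - 7)*(n + 5)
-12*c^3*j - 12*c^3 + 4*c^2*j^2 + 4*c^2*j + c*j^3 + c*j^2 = (-2*c + j)*(6*c + j)*(c*j + c)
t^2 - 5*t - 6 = (t - 6)*(t + 1)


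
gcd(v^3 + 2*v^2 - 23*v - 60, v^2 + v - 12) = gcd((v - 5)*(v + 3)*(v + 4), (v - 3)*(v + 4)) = v + 4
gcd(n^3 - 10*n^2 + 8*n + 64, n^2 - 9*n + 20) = n - 4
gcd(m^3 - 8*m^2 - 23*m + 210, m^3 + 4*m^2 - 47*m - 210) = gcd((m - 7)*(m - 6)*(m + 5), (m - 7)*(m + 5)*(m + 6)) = m^2 - 2*m - 35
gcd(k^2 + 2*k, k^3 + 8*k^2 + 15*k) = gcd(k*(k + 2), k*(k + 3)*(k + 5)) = k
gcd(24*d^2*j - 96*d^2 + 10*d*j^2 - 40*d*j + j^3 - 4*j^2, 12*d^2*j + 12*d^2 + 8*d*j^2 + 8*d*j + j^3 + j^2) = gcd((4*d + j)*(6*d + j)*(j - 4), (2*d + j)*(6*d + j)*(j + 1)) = 6*d + j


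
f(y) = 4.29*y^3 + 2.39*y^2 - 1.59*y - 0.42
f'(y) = 12.87*y^2 + 4.78*y - 1.59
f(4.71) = 493.36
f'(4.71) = 306.43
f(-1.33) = -4.17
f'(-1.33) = 14.82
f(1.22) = 8.99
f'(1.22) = 23.40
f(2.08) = 45.22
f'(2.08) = 64.03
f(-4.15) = -259.28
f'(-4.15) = 200.23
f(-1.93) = -19.29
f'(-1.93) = 37.12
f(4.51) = 434.56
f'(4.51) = 281.74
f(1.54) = 18.47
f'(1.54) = 36.29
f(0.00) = -0.42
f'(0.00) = -1.59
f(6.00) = 1002.72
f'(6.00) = 490.41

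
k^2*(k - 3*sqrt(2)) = k^3 - 3*sqrt(2)*k^2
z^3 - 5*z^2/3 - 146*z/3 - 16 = (z - 8)*(z + 1/3)*(z + 6)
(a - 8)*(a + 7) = a^2 - a - 56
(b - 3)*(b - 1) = b^2 - 4*b + 3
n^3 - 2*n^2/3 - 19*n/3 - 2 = (n - 3)*(n + 1/3)*(n + 2)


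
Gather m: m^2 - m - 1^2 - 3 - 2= m^2 - m - 6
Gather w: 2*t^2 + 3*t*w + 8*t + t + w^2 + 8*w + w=2*t^2 + 9*t + w^2 + w*(3*t + 9)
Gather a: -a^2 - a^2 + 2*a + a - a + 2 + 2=-2*a^2 + 2*a + 4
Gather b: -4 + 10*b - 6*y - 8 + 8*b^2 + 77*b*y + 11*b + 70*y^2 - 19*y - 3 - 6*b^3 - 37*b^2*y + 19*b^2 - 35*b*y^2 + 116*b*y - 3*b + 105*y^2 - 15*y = -6*b^3 + b^2*(27 - 37*y) + b*(-35*y^2 + 193*y + 18) + 175*y^2 - 40*y - 15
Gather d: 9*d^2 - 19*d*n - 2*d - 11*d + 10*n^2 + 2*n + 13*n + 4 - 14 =9*d^2 + d*(-19*n - 13) + 10*n^2 + 15*n - 10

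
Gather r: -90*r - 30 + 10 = -90*r - 20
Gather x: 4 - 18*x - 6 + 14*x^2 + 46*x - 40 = 14*x^2 + 28*x - 42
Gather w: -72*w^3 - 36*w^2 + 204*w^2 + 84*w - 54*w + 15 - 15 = -72*w^3 + 168*w^2 + 30*w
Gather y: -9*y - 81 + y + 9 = -8*y - 72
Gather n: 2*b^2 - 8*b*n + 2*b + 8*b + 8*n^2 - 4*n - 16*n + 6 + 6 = 2*b^2 + 10*b + 8*n^2 + n*(-8*b - 20) + 12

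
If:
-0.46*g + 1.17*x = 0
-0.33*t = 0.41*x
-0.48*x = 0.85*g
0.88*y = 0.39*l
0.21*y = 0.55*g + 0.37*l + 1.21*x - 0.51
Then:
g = 0.00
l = 1.84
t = 0.00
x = 0.00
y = 0.82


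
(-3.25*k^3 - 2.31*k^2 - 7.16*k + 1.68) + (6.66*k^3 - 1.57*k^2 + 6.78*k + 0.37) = 3.41*k^3 - 3.88*k^2 - 0.38*k + 2.05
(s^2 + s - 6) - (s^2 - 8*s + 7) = 9*s - 13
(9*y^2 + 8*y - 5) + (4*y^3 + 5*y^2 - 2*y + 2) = 4*y^3 + 14*y^2 + 6*y - 3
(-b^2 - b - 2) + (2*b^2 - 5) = b^2 - b - 7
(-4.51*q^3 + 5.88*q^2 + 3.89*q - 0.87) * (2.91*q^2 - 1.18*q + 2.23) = -13.1241*q^5 + 22.4326*q^4 - 5.6758*q^3 + 5.9905*q^2 + 9.7013*q - 1.9401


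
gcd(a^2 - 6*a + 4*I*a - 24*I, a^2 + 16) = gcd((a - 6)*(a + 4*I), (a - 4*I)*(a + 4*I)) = a + 4*I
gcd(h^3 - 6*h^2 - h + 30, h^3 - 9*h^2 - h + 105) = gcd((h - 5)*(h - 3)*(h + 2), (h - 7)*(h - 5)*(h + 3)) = h - 5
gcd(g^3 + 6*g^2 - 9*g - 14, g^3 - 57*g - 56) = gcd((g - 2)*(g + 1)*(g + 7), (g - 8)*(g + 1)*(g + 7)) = g^2 + 8*g + 7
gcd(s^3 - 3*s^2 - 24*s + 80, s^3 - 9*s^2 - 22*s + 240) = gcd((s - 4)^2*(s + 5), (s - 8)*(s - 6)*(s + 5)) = s + 5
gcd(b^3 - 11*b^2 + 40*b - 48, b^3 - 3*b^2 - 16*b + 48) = b^2 - 7*b + 12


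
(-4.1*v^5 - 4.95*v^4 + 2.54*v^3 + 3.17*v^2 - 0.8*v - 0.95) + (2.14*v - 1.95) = -4.1*v^5 - 4.95*v^4 + 2.54*v^3 + 3.17*v^2 + 1.34*v - 2.9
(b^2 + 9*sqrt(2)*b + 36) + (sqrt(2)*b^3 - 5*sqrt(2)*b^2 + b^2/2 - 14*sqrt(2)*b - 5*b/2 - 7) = sqrt(2)*b^3 - 5*sqrt(2)*b^2 + 3*b^2/2 - 5*sqrt(2)*b - 5*b/2 + 29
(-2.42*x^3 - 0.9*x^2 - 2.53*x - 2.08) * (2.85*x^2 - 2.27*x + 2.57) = -6.897*x^5 + 2.9284*x^4 - 11.3869*x^3 - 2.4979*x^2 - 1.7805*x - 5.3456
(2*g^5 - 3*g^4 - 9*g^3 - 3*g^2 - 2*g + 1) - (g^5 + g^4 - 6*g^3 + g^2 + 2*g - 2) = g^5 - 4*g^4 - 3*g^3 - 4*g^2 - 4*g + 3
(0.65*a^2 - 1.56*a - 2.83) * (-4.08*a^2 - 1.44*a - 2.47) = -2.652*a^4 + 5.4288*a^3 + 12.1873*a^2 + 7.9284*a + 6.9901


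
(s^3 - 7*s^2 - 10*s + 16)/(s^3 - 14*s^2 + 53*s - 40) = (s + 2)/(s - 5)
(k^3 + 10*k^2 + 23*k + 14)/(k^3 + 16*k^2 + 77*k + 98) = (k + 1)/(k + 7)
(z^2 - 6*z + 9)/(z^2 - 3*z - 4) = (-z^2 + 6*z - 9)/(-z^2 + 3*z + 4)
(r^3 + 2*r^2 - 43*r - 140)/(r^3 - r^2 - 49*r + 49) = (r^2 + 9*r + 20)/(r^2 + 6*r - 7)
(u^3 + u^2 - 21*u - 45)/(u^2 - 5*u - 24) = (u^2 - 2*u - 15)/(u - 8)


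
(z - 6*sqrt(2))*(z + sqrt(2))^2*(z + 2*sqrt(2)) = z^4 - 2*sqrt(2)*z^3 - 38*z^2 - 56*sqrt(2)*z - 48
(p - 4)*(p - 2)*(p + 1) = p^3 - 5*p^2 + 2*p + 8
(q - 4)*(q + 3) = q^2 - q - 12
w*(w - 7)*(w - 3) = w^3 - 10*w^2 + 21*w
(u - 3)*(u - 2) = u^2 - 5*u + 6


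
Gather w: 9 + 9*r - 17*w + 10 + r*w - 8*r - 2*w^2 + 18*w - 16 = r - 2*w^2 + w*(r + 1) + 3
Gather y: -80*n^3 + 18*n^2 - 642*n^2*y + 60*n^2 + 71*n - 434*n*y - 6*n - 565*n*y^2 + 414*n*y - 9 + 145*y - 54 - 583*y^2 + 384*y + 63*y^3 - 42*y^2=-80*n^3 + 78*n^2 + 65*n + 63*y^3 + y^2*(-565*n - 625) + y*(-642*n^2 - 20*n + 529) - 63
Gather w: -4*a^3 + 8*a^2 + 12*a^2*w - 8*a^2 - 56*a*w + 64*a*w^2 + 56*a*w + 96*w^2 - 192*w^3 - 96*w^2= -4*a^3 + 12*a^2*w + 64*a*w^2 - 192*w^3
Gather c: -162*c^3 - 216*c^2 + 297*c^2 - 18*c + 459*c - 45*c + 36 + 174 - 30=-162*c^3 + 81*c^2 + 396*c + 180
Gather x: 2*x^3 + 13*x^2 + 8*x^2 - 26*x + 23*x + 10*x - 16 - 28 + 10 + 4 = 2*x^3 + 21*x^2 + 7*x - 30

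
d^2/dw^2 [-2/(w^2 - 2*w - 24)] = 4*(-w^2 + 2*w + 4*(w - 1)^2 + 24)/(-w^2 + 2*w + 24)^3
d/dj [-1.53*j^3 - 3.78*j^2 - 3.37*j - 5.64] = -4.59*j^2 - 7.56*j - 3.37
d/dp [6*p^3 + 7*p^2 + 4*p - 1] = 18*p^2 + 14*p + 4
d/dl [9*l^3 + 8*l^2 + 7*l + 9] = 27*l^2 + 16*l + 7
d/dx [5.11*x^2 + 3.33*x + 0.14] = 10.22*x + 3.33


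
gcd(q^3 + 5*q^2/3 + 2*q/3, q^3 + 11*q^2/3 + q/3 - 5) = 1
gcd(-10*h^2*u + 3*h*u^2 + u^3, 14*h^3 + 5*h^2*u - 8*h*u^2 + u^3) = -2*h + u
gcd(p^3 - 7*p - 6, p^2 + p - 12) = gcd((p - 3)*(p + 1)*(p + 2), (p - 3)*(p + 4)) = p - 3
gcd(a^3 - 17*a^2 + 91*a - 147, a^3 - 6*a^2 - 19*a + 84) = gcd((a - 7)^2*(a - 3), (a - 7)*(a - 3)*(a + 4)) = a^2 - 10*a + 21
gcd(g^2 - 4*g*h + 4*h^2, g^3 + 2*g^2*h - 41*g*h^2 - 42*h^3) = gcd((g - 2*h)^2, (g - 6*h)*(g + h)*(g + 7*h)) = 1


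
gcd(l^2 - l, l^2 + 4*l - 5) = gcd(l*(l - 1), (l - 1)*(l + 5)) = l - 1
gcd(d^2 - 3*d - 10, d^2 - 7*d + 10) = d - 5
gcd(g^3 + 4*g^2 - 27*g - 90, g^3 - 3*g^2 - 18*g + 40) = g - 5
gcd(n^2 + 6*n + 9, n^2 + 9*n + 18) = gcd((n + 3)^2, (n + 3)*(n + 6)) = n + 3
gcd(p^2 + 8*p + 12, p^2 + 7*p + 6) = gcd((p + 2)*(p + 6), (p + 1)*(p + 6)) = p + 6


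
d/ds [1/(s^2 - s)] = (1 - 2*s)/(s^2*(s - 1)^2)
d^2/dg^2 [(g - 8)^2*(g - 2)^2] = 12*g^2 - 120*g + 264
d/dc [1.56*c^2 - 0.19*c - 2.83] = 3.12*c - 0.19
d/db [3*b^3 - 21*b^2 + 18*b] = 9*b^2 - 42*b + 18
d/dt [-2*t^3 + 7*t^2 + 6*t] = -6*t^2 + 14*t + 6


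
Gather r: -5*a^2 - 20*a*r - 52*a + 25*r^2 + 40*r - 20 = -5*a^2 - 52*a + 25*r^2 + r*(40 - 20*a) - 20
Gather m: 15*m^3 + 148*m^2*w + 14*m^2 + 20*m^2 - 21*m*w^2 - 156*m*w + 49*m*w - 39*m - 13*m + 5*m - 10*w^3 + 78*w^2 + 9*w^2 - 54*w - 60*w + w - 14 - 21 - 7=15*m^3 + m^2*(148*w + 34) + m*(-21*w^2 - 107*w - 47) - 10*w^3 + 87*w^2 - 113*w - 42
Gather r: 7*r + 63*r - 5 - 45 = 70*r - 50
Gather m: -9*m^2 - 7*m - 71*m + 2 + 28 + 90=-9*m^2 - 78*m + 120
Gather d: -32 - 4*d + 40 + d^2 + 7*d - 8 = d^2 + 3*d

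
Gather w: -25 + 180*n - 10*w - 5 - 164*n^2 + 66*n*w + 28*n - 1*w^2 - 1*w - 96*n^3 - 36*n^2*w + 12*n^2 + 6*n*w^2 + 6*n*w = -96*n^3 - 152*n^2 + 208*n + w^2*(6*n - 1) + w*(-36*n^2 + 72*n - 11) - 30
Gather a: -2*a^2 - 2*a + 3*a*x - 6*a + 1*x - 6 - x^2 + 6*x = -2*a^2 + a*(3*x - 8) - x^2 + 7*x - 6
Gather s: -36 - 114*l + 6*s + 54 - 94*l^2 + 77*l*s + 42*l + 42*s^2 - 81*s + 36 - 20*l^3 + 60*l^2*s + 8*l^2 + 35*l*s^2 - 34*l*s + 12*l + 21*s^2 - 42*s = -20*l^3 - 86*l^2 - 60*l + s^2*(35*l + 63) + s*(60*l^2 + 43*l - 117) + 54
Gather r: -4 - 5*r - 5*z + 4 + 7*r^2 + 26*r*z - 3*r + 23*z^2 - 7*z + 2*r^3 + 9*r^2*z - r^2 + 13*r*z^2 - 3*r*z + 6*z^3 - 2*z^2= 2*r^3 + r^2*(9*z + 6) + r*(13*z^2 + 23*z - 8) + 6*z^3 + 21*z^2 - 12*z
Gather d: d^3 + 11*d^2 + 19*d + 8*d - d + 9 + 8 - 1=d^3 + 11*d^2 + 26*d + 16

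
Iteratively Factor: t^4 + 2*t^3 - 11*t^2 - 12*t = (t + 4)*(t^3 - 2*t^2 - 3*t) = (t + 1)*(t + 4)*(t^2 - 3*t) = (t - 3)*(t + 1)*(t + 4)*(t)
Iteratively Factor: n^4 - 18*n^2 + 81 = (n + 3)*(n^3 - 3*n^2 - 9*n + 27) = (n + 3)^2*(n^2 - 6*n + 9) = (n - 3)*(n + 3)^2*(n - 3)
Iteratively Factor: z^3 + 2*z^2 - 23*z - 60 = (z + 4)*(z^2 - 2*z - 15) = (z - 5)*(z + 4)*(z + 3)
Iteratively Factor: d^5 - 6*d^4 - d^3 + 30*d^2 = (d - 5)*(d^4 - d^3 - 6*d^2) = (d - 5)*(d - 3)*(d^3 + 2*d^2) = (d - 5)*(d - 3)*(d + 2)*(d^2) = d*(d - 5)*(d - 3)*(d + 2)*(d)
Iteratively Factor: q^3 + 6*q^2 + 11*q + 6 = (q + 1)*(q^2 + 5*q + 6) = (q + 1)*(q + 2)*(q + 3)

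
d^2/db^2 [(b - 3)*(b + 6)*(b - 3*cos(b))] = 3*b^2*cos(b) + 12*b*sin(b) + 9*b*cos(b) + 6*b + 18*sin(b) - 60*cos(b) + 6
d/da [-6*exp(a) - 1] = -6*exp(a)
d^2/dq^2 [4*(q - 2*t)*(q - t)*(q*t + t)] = 8*t*(3*q - 3*t + 1)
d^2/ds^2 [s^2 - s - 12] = 2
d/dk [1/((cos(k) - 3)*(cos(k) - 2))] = (2*cos(k) - 5)*sin(k)/((cos(k) - 3)^2*(cos(k) - 2)^2)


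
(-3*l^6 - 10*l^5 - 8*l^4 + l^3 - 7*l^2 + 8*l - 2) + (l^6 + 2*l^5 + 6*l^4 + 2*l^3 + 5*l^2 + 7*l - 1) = -2*l^6 - 8*l^5 - 2*l^4 + 3*l^3 - 2*l^2 + 15*l - 3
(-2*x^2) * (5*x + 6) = -10*x^3 - 12*x^2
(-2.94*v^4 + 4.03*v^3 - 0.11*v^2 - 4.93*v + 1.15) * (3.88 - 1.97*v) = 5.7918*v^5 - 19.3463*v^4 + 15.8531*v^3 + 9.2853*v^2 - 21.3939*v + 4.462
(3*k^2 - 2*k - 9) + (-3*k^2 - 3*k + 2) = -5*k - 7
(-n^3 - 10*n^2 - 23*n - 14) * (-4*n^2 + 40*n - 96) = 4*n^5 - 212*n^3 + 96*n^2 + 1648*n + 1344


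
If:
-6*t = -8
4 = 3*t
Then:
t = 4/3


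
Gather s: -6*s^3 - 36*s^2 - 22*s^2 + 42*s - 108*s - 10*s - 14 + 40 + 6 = -6*s^3 - 58*s^2 - 76*s + 32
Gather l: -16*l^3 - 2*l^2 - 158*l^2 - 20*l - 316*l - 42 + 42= -16*l^3 - 160*l^2 - 336*l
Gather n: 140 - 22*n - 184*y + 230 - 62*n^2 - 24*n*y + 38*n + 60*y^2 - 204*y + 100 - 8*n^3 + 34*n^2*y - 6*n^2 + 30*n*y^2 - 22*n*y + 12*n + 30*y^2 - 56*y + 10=-8*n^3 + n^2*(34*y - 68) + n*(30*y^2 - 46*y + 28) + 90*y^2 - 444*y + 480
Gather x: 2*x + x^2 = x^2 + 2*x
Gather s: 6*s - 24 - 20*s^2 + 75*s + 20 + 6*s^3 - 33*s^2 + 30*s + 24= 6*s^3 - 53*s^2 + 111*s + 20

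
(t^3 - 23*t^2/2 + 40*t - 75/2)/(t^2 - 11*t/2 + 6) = (t^2 - 10*t + 25)/(t - 4)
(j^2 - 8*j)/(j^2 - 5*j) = (j - 8)/(j - 5)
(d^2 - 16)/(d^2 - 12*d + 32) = (d + 4)/(d - 8)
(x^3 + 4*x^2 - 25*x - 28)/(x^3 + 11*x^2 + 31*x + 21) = (x - 4)/(x + 3)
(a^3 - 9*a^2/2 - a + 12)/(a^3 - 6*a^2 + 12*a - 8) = (a^2 - 5*a/2 - 6)/(a^2 - 4*a + 4)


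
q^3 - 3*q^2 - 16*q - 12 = (q - 6)*(q + 1)*(q + 2)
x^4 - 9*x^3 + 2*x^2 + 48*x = x*(x - 8)*(x - 3)*(x + 2)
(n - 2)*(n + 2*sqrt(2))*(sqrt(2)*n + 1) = sqrt(2)*n^3 - 2*sqrt(2)*n^2 + 5*n^2 - 10*n + 2*sqrt(2)*n - 4*sqrt(2)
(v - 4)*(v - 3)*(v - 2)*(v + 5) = v^4 - 4*v^3 - 19*v^2 + 106*v - 120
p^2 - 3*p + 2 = (p - 2)*(p - 1)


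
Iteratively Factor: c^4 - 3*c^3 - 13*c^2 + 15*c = (c)*(c^3 - 3*c^2 - 13*c + 15) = c*(c - 1)*(c^2 - 2*c - 15) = c*(c - 5)*(c - 1)*(c + 3)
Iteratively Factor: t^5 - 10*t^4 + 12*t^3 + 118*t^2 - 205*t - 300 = (t + 1)*(t^4 - 11*t^3 + 23*t^2 + 95*t - 300) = (t - 5)*(t + 1)*(t^3 - 6*t^2 - 7*t + 60) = (t - 5)^2*(t + 1)*(t^2 - t - 12) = (t - 5)^2*(t + 1)*(t + 3)*(t - 4)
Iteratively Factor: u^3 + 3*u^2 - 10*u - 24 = (u + 2)*(u^2 + u - 12) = (u + 2)*(u + 4)*(u - 3)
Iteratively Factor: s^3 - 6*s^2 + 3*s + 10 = (s + 1)*(s^2 - 7*s + 10) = (s - 2)*(s + 1)*(s - 5)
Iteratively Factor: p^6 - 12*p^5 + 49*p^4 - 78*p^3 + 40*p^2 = (p)*(p^5 - 12*p^4 + 49*p^3 - 78*p^2 + 40*p) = p*(p - 5)*(p^4 - 7*p^3 + 14*p^2 - 8*p) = p*(p - 5)*(p - 1)*(p^3 - 6*p^2 + 8*p) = p*(p - 5)*(p - 2)*(p - 1)*(p^2 - 4*p) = p*(p - 5)*(p - 4)*(p - 2)*(p - 1)*(p)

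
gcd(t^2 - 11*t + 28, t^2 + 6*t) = 1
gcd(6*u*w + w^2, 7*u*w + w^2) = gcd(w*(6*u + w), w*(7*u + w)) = w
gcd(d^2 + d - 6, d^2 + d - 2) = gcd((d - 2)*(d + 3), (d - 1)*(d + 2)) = 1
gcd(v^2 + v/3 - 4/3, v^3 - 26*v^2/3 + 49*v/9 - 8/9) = 1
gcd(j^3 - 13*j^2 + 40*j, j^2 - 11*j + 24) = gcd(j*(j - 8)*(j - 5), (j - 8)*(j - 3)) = j - 8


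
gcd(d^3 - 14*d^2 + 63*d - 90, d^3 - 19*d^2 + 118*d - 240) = d^2 - 11*d + 30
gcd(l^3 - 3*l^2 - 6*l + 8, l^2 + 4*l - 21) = 1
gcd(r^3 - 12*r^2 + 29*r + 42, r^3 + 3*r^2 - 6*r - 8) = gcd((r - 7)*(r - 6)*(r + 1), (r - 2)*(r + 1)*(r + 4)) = r + 1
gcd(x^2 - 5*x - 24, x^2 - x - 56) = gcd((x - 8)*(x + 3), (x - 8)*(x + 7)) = x - 8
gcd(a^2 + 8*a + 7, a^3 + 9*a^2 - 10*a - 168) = a + 7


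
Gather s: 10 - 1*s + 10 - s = 20 - 2*s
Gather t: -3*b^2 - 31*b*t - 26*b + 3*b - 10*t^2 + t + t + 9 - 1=-3*b^2 - 23*b - 10*t^2 + t*(2 - 31*b) + 8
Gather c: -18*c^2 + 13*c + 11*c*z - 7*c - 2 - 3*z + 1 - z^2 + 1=-18*c^2 + c*(11*z + 6) - z^2 - 3*z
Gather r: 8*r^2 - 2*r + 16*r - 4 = 8*r^2 + 14*r - 4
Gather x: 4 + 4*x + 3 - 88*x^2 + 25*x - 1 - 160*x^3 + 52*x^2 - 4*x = -160*x^3 - 36*x^2 + 25*x + 6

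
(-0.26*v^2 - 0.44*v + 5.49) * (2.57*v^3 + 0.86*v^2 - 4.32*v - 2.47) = -0.6682*v^5 - 1.3544*v^4 + 14.8541*v^3 + 7.2644*v^2 - 22.63*v - 13.5603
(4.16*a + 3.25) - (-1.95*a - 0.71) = 6.11*a + 3.96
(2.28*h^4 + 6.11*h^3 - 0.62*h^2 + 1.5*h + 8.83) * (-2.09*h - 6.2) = -4.7652*h^5 - 26.9059*h^4 - 36.5862*h^3 + 0.709*h^2 - 27.7547*h - 54.746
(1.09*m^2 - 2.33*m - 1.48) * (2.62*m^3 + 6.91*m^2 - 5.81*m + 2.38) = 2.8558*m^5 + 1.4273*m^4 - 26.3108*m^3 + 5.9047*m^2 + 3.0534*m - 3.5224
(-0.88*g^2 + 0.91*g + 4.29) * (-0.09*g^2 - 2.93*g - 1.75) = 0.0792*g^4 + 2.4965*g^3 - 1.5124*g^2 - 14.1622*g - 7.5075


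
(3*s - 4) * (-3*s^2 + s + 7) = -9*s^3 + 15*s^2 + 17*s - 28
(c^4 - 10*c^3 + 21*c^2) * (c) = c^5 - 10*c^4 + 21*c^3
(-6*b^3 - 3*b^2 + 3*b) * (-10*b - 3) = 60*b^4 + 48*b^3 - 21*b^2 - 9*b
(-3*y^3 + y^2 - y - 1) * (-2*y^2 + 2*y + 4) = 6*y^5 - 8*y^4 - 8*y^3 + 4*y^2 - 6*y - 4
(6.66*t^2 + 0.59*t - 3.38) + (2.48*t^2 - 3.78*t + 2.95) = 9.14*t^2 - 3.19*t - 0.43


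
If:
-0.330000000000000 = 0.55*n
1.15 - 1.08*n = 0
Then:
No Solution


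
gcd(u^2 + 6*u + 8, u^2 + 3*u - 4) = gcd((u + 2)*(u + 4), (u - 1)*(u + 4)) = u + 4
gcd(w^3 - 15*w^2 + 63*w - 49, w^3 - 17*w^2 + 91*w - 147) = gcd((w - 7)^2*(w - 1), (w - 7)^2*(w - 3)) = w^2 - 14*w + 49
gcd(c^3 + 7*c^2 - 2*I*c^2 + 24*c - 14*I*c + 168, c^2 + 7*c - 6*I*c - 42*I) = c^2 + c*(7 - 6*I) - 42*I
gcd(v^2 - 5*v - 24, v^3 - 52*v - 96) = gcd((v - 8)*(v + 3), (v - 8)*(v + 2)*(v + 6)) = v - 8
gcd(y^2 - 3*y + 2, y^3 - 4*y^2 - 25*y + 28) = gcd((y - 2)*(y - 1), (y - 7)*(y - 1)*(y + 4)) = y - 1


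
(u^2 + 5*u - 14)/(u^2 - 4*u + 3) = (u^2 + 5*u - 14)/(u^2 - 4*u + 3)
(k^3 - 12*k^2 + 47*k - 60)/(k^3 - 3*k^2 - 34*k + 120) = (k - 3)/(k + 6)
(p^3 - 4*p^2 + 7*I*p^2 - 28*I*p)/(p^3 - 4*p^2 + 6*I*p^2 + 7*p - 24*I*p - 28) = p/(p - I)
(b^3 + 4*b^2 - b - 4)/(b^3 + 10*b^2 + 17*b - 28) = (b + 1)/(b + 7)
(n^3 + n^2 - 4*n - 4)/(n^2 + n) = n - 4/n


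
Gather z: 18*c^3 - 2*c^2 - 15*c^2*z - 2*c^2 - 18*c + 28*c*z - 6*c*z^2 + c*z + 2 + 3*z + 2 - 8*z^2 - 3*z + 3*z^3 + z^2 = 18*c^3 - 4*c^2 - 18*c + 3*z^3 + z^2*(-6*c - 7) + z*(-15*c^2 + 29*c) + 4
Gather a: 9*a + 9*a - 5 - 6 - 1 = 18*a - 12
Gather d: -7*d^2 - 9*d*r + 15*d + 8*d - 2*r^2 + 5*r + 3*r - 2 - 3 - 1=-7*d^2 + d*(23 - 9*r) - 2*r^2 + 8*r - 6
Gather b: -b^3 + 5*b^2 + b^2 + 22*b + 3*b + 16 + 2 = -b^3 + 6*b^2 + 25*b + 18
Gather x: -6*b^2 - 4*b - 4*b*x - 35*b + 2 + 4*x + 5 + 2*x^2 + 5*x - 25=-6*b^2 - 39*b + 2*x^2 + x*(9 - 4*b) - 18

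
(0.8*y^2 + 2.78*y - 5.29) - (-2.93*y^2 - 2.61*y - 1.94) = 3.73*y^2 + 5.39*y - 3.35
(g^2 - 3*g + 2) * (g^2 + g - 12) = g^4 - 2*g^3 - 13*g^2 + 38*g - 24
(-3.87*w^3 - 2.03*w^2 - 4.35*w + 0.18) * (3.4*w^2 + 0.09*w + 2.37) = -13.158*w^5 - 7.2503*w^4 - 24.1446*w^3 - 4.5906*w^2 - 10.2933*w + 0.4266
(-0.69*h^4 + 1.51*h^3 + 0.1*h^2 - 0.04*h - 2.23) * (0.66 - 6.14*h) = 4.2366*h^5 - 9.7268*h^4 + 0.3826*h^3 + 0.3116*h^2 + 13.6658*h - 1.4718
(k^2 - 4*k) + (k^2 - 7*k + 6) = 2*k^2 - 11*k + 6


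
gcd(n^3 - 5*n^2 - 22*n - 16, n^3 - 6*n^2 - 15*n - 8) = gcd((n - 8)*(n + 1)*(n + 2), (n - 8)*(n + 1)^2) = n^2 - 7*n - 8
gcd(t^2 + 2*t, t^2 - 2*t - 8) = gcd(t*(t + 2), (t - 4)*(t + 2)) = t + 2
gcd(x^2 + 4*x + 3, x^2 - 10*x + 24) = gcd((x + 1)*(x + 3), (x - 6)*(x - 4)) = 1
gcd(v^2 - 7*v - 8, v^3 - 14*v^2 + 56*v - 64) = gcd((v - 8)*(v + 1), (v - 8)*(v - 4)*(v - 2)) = v - 8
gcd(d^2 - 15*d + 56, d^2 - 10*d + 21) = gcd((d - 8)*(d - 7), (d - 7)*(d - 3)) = d - 7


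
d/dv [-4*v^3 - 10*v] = -12*v^2 - 10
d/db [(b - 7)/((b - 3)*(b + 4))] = (-b^2 + 14*b - 5)/(b^4 + 2*b^3 - 23*b^2 - 24*b + 144)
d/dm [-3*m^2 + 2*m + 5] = 2 - 6*m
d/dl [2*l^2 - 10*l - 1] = 4*l - 10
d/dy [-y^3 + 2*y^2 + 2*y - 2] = -3*y^2 + 4*y + 2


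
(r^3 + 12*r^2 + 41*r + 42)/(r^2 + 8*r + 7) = (r^2 + 5*r + 6)/(r + 1)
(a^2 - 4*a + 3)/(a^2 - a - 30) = (-a^2 + 4*a - 3)/(-a^2 + a + 30)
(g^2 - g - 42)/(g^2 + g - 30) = (g - 7)/(g - 5)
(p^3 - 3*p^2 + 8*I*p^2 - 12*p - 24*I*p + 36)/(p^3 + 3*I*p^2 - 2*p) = (p^2 + 3*p*(-1 + 2*I) - 18*I)/(p*(p + I))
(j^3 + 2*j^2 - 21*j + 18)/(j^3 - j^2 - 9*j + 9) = (j + 6)/(j + 3)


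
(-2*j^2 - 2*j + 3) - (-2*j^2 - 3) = 6 - 2*j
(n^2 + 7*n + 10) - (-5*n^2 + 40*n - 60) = 6*n^2 - 33*n + 70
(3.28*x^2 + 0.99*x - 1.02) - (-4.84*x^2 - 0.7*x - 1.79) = 8.12*x^2 + 1.69*x + 0.77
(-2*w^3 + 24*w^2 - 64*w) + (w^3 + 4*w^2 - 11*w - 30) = -w^3 + 28*w^2 - 75*w - 30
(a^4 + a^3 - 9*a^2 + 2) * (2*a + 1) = 2*a^5 + 3*a^4 - 17*a^3 - 9*a^2 + 4*a + 2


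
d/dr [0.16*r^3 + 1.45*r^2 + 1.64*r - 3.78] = 0.48*r^2 + 2.9*r + 1.64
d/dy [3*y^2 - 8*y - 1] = 6*y - 8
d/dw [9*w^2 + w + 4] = 18*w + 1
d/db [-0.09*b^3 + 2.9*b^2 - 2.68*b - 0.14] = -0.27*b^2 + 5.8*b - 2.68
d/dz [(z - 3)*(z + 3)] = 2*z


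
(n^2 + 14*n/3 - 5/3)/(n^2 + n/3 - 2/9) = 3*(n + 5)/(3*n + 2)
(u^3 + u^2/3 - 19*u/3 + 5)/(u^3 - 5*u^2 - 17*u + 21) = (u - 5/3)/(u - 7)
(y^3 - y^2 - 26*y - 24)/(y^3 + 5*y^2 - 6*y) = (y^3 - y^2 - 26*y - 24)/(y*(y^2 + 5*y - 6))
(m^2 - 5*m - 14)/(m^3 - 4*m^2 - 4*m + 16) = (m - 7)/(m^2 - 6*m + 8)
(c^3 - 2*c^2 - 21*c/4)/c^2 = c - 2 - 21/(4*c)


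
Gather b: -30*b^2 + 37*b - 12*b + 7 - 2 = -30*b^2 + 25*b + 5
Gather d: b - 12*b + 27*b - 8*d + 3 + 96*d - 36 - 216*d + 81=16*b - 128*d + 48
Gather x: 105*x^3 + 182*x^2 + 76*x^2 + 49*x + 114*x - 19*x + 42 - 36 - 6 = 105*x^3 + 258*x^2 + 144*x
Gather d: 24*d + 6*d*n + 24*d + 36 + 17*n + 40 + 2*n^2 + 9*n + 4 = d*(6*n + 48) + 2*n^2 + 26*n + 80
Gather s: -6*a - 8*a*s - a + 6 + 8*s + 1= -7*a + s*(8 - 8*a) + 7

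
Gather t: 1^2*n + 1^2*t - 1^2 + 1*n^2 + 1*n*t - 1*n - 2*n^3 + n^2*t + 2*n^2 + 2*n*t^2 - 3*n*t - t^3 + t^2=-2*n^3 + 3*n^2 - t^3 + t^2*(2*n + 1) + t*(n^2 - 2*n + 1) - 1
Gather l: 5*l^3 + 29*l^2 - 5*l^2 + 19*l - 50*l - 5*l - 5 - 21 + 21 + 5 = 5*l^3 + 24*l^2 - 36*l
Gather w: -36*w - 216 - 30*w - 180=-66*w - 396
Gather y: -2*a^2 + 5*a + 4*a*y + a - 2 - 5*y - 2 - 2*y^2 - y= -2*a^2 + 6*a - 2*y^2 + y*(4*a - 6) - 4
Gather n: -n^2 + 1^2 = 1 - n^2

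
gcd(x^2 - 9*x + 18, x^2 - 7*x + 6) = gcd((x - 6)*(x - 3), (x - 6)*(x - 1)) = x - 6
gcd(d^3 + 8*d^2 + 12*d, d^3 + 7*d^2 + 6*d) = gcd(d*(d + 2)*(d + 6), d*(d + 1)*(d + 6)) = d^2 + 6*d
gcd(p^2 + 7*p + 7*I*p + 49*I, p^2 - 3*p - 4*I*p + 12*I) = 1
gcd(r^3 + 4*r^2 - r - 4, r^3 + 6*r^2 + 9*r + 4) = r^2 + 5*r + 4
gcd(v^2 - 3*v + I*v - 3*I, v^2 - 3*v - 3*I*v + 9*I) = v - 3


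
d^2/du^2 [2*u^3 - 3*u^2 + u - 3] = 12*u - 6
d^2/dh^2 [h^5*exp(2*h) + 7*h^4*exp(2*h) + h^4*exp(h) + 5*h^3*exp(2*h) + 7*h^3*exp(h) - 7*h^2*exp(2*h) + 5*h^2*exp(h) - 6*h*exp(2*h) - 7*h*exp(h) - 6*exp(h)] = (4*h^5*exp(h) + 48*h^4*exp(h) + h^4 + 152*h^3*exp(h) + 15*h^3 + 116*h^2*exp(h) + 59*h^2 - 50*h*exp(h) + 55*h - 38*exp(h) - 10)*exp(h)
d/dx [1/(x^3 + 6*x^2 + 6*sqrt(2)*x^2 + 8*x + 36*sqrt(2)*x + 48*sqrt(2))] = (-3*x^2 - 12*sqrt(2)*x - 12*x - 36*sqrt(2) - 8)/(x^3 + 6*x^2 + 6*sqrt(2)*x^2 + 8*x + 36*sqrt(2)*x + 48*sqrt(2))^2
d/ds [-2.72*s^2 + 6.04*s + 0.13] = 6.04 - 5.44*s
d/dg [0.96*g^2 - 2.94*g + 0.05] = 1.92*g - 2.94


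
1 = 1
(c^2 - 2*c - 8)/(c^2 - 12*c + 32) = (c + 2)/(c - 8)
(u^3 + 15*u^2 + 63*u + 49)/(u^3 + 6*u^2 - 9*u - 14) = (u + 7)/(u - 2)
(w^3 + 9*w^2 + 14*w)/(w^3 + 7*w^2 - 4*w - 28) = w/(w - 2)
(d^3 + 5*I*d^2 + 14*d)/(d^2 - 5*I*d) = (d^2 + 5*I*d + 14)/(d - 5*I)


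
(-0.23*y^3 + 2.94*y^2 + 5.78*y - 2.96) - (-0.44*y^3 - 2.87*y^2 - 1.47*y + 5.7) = 0.21*y^3 + 5.81*y^2 + 7.25*y - 8.66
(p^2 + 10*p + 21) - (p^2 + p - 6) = 9*p + 27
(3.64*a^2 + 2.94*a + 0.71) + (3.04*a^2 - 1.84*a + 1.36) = 6.68*a^2 + 1.1*a + 2.07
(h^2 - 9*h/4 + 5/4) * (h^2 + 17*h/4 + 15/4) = h^4 + 2*h^3 - 73*h^2/16 - 25*h/8 + 75/16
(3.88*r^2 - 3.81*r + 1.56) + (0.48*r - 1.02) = 3.88*r^2 - 3.33*r + 0.54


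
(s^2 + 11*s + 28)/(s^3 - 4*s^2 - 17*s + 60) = (s + 7)/(s^2 - 8*s + 15)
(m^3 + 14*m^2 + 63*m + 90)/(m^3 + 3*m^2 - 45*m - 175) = (m^2 + 9*m + 18)/(m^2 - 2*m - 35)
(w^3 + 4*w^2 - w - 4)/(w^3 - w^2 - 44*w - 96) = (w^2 - 1)/(w^2 - 5*w - 24)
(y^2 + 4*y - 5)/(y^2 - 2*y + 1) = (y + 5)/(y - 1)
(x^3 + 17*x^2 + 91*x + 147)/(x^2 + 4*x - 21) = (x^2 + 10*x + 21)/(x - 3)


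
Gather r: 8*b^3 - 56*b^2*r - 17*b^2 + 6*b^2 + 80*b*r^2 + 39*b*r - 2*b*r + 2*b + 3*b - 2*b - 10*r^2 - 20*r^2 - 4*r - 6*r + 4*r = 8*b^3 - 11*b^2 + 3*b + r^2*(80*b - 30) + r*(-56*b^2 + 37*b - 6)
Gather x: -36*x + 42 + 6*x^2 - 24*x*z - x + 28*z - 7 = 6*x^2 + x*(-24*z - 37) + 28*z + 35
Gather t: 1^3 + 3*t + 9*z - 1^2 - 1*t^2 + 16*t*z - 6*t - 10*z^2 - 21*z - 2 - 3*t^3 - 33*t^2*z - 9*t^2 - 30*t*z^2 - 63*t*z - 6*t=-3*t^3 + t^2*(-33*z - 10) + t*(-30*z^2 - 47*z - 9) - 10*z^2 - 12*z - 2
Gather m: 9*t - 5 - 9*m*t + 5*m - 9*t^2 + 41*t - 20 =m*(5 - 9*t) - 9*t^2 + 50*t - 25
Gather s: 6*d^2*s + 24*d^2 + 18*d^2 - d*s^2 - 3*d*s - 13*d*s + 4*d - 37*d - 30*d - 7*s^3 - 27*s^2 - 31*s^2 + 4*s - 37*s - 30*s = 42*d^2 - 63*d - 7*s^3 + s^2*(-d - 58) + s*(6*d^2 - 16*d - 63)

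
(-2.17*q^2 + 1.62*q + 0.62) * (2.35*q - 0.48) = -5.0995*q^3 + 4.8486*q^2 + 0.6794*q - 0.2976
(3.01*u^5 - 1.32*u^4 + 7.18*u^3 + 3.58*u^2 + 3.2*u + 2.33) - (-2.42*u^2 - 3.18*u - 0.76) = 3.01*u^5 - 1.32*u^4 + 7.18*u^3 + 6.0*u^2 + 6.38*u + 3.09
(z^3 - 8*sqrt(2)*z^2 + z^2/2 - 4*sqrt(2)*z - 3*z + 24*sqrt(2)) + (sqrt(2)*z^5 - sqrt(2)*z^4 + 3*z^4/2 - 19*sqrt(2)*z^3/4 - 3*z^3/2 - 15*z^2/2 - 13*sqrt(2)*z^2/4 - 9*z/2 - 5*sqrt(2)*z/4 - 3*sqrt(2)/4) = sqrt(2)*z^5 - sqrt(2)*z^4 + 3*z^4/2 - 19*sqrt(2)*z^3/4 - z^3/2 - 45*sqrt(2)*z^2/4 - 7*z^2 - 15*z/2 - 21*sqrt(2)*z/4 + 93*sqrt(2)/4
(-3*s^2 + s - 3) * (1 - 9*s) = 27*s^3 - 12*s^2 + 28*s - 3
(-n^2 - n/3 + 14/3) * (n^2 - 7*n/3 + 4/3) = -n^4 + 2*n^3 + 37*n^2/9 - 34*n/3 + 56/9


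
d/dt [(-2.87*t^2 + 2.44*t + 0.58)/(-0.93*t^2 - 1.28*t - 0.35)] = (5.9428*t^2 + 3.0878*t - 0.1116)/(0.8649*t^4 + 2.3808*t^3 + 2.2894*t^2 + 0.896*t + 0.1225)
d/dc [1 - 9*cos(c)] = 9*sin(c)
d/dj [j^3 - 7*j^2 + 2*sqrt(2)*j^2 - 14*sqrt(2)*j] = 3*j^2 - 14*j + 4*sqrt(2)*j - 14*sqrt(2)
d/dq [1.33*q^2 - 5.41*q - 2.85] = 2.66*q - 5.41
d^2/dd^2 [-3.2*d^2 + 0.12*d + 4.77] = -6.40000000000000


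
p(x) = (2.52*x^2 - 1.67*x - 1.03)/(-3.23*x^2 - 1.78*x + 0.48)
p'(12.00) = -0.01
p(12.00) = -0.70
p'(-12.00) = -0.01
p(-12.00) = -0.86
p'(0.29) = -49.53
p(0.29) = 4.23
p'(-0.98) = -10.35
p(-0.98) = -3.45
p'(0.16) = -281.65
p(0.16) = -10.96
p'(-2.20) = -0.33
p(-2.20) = -1.32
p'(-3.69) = -0.09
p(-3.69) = -1.07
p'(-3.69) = -0.09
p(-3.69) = -1.07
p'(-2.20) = -0.33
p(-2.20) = -1.32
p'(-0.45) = -6.95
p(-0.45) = 0.37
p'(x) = (5.04*x - 1.67)/(-3.23*x^2 - 1.78*x + 0.48) + (6.46*x + 1.78)*(2.52*x^2 - 1.67*x - 1.03)/(-3.23*x^2 - 1.78*x + 0.48)^2 = (-9.8797*x^2 - 4.2346*x - 2.635)/(10.4329*x^4 + 11.4988*x^3 + 0.0676000000000001*x^2 - 1.7088*x + 0.2304)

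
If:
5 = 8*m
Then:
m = 5/8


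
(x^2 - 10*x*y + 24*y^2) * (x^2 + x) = x^4 - 10*x^3*y + x^3 + 24*x^2*y^2 - 10*x^2*y + 24*x*y^2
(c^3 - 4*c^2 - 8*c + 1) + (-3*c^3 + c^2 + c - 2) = -2*c^3 - 3*c^2 - 7*c - 1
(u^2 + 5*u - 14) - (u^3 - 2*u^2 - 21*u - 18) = -u^3 + 3*u^2 + 26*u + 4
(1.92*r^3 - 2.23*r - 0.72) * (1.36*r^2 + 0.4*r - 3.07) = 2.6112*r^5 + 0.768*r^4 - 8.9272*r^3 - 1.8712*r^2 + 6.5581*r + 2.2104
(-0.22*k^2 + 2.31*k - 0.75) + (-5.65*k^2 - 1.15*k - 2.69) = -5.87*k^2 + 1.16*k - 3.44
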